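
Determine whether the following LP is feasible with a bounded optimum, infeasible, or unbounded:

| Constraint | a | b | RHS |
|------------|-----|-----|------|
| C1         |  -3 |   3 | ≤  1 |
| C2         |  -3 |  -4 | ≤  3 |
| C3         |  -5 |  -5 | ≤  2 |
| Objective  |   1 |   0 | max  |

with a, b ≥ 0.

Unbounded (objective can increase without bound)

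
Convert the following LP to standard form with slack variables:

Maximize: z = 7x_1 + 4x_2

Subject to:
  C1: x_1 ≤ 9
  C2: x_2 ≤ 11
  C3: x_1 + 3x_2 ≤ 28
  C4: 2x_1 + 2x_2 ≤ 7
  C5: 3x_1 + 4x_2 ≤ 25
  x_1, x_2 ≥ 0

max z = 7x_1 + 4x_2

s.t.
  x_1 + s1 = 9
  x_2 + s2 = 11
  x_1 + 3x_2 + s3 = 28
  2x_1 + 2x_2 + s4 = 7
  3x_1 + 4x_2 + s5 = 25
  x_1, x_2, s1, s2, s3, s4, s5 ≥ 0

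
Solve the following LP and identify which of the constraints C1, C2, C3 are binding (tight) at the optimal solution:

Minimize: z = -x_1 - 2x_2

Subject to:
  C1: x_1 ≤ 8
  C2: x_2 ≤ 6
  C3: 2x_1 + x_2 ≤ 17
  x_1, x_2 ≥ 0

At x_1 = 5.5, x_2 = 6, compute slack b - a·x for each constraint:
  C1: 8 − 5.5 = 2.5  (slack)
  C2: 6 − 6 = 0  (binding)
  C3: 17 − 17 = 0  (binding)

Optimal: x_1 = 5.5, x_2 = 6
Binding: C2, C3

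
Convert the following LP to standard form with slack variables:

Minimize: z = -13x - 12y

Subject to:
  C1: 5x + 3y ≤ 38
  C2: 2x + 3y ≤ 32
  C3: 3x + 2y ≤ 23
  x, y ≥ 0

min z = -13x - 12y

s.t.
  5x + 3y + s1 = 38
  2x + 3y + s2 = 32
  3x + 2y + s3 = 23
  x, y, s1, s2, s3 ≥ 0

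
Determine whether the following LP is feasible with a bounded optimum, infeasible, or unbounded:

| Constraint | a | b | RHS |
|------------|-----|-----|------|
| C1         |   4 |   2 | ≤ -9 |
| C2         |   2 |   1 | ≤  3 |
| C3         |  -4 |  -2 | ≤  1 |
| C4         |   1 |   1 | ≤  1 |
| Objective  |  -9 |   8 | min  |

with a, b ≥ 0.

Infeasible (no feasible solution exists)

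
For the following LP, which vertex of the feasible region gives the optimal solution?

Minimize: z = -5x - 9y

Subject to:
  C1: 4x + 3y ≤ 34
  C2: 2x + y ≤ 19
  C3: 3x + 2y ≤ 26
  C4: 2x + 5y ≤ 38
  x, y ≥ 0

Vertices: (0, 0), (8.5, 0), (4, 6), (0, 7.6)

Evaluate the objective at each vertex of the feasible region:
  z(0, 0) = 0
  z(8.5, 0) = -42.5
  z(4, 6) = -74  ←
  z(0, 7.6) = -68.4
The minimum is at x = 4, y = 6.

(4, 6)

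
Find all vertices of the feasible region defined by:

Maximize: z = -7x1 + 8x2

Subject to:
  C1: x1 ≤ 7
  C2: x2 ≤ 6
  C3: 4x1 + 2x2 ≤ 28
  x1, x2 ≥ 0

(0, 0), (7, 0), (4, 6), (0, 6)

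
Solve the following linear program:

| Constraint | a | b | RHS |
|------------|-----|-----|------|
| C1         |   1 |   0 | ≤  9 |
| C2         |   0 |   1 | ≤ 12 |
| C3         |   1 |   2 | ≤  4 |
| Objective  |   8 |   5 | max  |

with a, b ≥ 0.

Evaluate the objective at each vertex of the feasible region:
  z(0, 0) = 0
  z(4, 0) = 32  ←
  z(0, 2) = 10
The maximum is at a = 4, b = 0.

a = 4, b = 0, z = 32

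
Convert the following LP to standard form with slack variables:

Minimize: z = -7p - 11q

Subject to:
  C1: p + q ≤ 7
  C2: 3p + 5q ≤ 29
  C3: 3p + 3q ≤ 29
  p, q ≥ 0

min z = -7p - 11q

s.t.
  p + q + s1 = 7
  3p + 5q + s2 = 29
  3p + 3q + s3 = 29
  p, q, s1, s2, s3 ≥ 0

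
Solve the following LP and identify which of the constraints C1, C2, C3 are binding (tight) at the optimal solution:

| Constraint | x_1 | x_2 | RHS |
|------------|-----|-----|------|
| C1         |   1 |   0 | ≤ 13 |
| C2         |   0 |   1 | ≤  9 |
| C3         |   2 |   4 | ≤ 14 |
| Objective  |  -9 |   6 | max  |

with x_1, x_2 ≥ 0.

At x_1 = 0, x_2 = 3.5, compute slack b - a·x for each constraint:
  C1: 13 − 0 = 13  (slack)
  C2: 9 − 3.5 = 5.5  (slack)
  C3: 14 − 14 = 0  (binding)

Optimal: x_1 = 0, x_2 = 3.5
Binding: C3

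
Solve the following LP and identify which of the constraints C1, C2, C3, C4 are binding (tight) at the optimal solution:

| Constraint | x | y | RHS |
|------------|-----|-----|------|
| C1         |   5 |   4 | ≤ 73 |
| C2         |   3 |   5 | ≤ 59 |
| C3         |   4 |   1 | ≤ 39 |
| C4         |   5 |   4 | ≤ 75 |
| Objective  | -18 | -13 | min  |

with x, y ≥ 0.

At x = 8, y = 7, compute slack b - a·x for each constraint:
  C1: 73 − 68 = 5  (slack)
  C2: 59 − 59 = 0  (binding)
  C3: 39 − 39 = 0  (binding)
  C4: 75 − 68 = 7  (slack)

Optimal: x = 8, y = 7
Binding: C2, C3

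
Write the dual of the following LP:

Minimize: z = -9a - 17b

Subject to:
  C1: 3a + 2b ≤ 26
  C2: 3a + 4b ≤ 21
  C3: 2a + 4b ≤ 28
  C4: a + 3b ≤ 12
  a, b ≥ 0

Primal min cᵀx s.t. Ax ≤ b, x ≥ 0  →  Dual max −bᵀy s.t. Aᵀy ≥ −c, y ≥ 0.

Maximize: z = -26y1 - 21y2 - 28y3 - 12y4

Subject to:
  3y1 + 3y2 + 2y3 + y4 ≥ 9
  2y1 + 4y2 + 4y3 + 3y4 ≥ 17
  y1, y2, y3, y4 ≥ 0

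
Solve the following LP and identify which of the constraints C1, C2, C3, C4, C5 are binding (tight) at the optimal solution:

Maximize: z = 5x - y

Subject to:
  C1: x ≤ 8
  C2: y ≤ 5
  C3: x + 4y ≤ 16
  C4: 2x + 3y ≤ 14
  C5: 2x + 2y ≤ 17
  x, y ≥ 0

At x = 7, y = 0, compute slack b - a·x for each constraint:
  C1: 8 − 7 = 1  (slack)
  C2: 5 − 0 = 5  (slack)
  C3: 16 − 7 = 9  (slack)
  C4: 14 − 14 = 0  (binding)
  C5: 17 − 14 = 3  (slack)

Optimal: x = 7, y = 0
Binding: C4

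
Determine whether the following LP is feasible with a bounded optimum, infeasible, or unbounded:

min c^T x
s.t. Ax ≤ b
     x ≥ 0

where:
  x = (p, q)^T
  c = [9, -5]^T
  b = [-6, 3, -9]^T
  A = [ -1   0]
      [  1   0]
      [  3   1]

Infeasible (no feasible solution exists)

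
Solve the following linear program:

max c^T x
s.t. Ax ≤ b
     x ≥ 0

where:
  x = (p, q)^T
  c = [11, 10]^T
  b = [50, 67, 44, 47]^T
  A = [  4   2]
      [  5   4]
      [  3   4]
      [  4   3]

Evaluate the objective at each vertex of the feasible region:
  z(0, 0) = 0
  z(11.75, 0) = 129.2
  z(8, 5) = 138  ←
  z(0, 11) = 110
The maximum is at p = 8, q = 5.

p = 8, q = 5, z = 138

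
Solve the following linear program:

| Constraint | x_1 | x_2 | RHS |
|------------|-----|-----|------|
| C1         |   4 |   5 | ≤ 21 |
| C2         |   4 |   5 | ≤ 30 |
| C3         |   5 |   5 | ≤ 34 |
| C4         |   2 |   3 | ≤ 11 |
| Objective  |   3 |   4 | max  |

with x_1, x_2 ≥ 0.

Evaluate the objective at each vertex of the feasible region:
  z(0, 0) = 0
  z(5.25, 0) = 15.75
  z(4, 1) = 16  ←
  z(0, 3.667) = 14.67
The maximum is at x_1 = 4, x_2 = 1.

x_1 = 4, x_2 = 1, z = 16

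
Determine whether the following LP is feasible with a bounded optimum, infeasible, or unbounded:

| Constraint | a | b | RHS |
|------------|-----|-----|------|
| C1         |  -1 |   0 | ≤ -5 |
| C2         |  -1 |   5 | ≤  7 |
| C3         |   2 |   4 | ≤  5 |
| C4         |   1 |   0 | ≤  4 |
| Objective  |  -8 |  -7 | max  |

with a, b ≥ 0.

Infeasible (no feasible solution exists)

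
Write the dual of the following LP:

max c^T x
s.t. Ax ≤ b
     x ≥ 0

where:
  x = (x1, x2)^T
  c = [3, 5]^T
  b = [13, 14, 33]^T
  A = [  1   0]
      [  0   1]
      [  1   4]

Primal max cᵀx s.t. Ax ≤ b, x ≥ 0  →  Dual min bᵀy s.t. Aᵀy ≥ c, y ≥ 0.

Minimize: z = 13y1 + 14y2 + 33y3

Subject to:
  y1 + y3 ≥ 3
  y2 + 4y3 ≥ 5
  y1, y2, y3 ≥ 0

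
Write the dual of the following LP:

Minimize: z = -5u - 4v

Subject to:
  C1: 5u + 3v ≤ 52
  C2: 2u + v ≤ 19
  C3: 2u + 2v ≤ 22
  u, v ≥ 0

Primal min cᵀx s.t. Ax ≤ b, x ≥ 0  →  Dual max −bᵀy s.t. Aᵀy ≥ −c, y ≥ 0.

Maximize: z = -52y1 - 19y2 - 22y3

Subject to:
  5y1 + 2y2 + 2y3 ≥ 5
  3y1 + y2 + 2y3 ≥ 4
  y1, y2, y3 ≥ 0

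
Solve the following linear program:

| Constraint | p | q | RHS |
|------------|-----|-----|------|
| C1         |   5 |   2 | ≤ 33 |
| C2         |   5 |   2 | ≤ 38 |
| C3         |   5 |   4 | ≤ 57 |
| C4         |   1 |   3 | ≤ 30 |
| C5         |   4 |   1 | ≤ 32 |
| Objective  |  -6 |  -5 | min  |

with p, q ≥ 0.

Evaluate the objective at each vertex of the feasible region:
  z(0, 0) = 0
  z(6.6, 0) = -39.6
  z(3, 9) = -63  ←
  z(0, 10) = -50
The minimum is at p = 3, q = 9.

p = 3, q = 9, z = -63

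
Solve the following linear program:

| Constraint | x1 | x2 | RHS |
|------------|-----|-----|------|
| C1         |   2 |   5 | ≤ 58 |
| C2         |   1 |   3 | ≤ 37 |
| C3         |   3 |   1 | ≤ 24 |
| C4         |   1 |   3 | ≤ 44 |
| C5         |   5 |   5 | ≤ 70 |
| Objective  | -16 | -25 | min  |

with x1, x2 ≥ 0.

Evaluate the objective at each vertex of the feasible region:
  z(0, 0) = 0
  z(8, 0) = -128
  z(5, 9) = -305
  z(4, 10) = -314  ←
  z(0, 11.6) = -290
The minimum is at x1 = 4, x2 = 10.

x1 = 4, x2 = 10, z = -314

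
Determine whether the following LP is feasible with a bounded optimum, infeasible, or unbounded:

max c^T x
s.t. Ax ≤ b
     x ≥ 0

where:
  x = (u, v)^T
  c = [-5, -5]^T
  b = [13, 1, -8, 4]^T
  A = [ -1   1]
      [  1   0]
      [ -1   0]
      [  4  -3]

Infeasible (no feasible solution exists)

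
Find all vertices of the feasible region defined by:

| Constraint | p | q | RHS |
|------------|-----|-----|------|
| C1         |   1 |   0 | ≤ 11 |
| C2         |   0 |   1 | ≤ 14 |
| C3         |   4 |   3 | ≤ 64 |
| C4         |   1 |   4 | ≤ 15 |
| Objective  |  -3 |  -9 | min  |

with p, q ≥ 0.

(0, 0), (11, 0), (11, 1), (0, 3.75)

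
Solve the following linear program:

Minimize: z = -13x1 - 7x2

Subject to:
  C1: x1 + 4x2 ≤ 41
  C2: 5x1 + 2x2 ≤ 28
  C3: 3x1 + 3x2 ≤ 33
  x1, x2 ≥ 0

Evaluate the objective at each vertex of the feasible region:
  z(0, 0) = 0
  z(5.6, 0) = -72.8
  z(2, 9) = -89  ←
  z(1, 10) = -83
  z(0, 10.25) = -71.75
The minimum is at x1 = 2, x2 = 9.

x1 = 2, x2 = 9, z = -89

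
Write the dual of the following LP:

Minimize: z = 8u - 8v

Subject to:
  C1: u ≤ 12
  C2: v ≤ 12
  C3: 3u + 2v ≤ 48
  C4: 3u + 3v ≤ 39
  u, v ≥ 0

Primal min cᵀx s.t. Ax ≤ b, x ≥ 0  →  Dual max −bᵀy s.t. Aᵀy ≥ −c, y ≥ 0.

Maximize: z = -12y1 - 12y2 - 48y3 - 39y4

Subject to:
  y1 + 3y3 + 3y4 ≥ -8
  y2 + 2y3 + 3y4 ≥ 8
  y1, y2, y3, y4 ≥ 0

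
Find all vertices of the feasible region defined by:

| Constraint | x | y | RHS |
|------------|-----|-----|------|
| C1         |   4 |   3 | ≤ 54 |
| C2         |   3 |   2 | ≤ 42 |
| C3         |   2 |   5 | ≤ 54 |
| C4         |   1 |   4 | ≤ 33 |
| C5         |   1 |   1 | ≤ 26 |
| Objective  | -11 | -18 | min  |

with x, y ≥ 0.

(0, 0), (13.5, 0), (9, 6), (0, 8.25)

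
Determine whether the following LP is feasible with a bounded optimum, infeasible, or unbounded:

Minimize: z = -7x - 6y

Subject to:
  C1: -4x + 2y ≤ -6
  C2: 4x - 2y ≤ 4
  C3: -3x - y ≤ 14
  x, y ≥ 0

Infeasible (no feasible solution exists)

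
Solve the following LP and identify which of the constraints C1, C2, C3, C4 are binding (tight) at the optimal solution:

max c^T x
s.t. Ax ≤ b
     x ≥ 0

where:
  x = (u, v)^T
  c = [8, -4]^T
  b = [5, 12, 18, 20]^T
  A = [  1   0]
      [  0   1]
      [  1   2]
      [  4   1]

At u = 5, v = 0, compute slack b - a·x for each constraint:
  C1: 5 − 5 = 0  (binding)
  C2: 12 − 0 = 12  (slack)
  C3: 18 − 5 = 13  (slack)
  C4: 20 − 20 = 0  (binding)

Optimal: u = 5, v = 0
Binding: C1, C4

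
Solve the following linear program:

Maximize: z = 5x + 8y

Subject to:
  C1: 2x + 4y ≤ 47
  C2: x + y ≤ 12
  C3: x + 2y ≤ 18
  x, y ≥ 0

Evaluate the objective at each vertex of the feasible region:
  z(0, 0) = 0
  z(12, 0) = 60
  z(6, 6) = 78  ←
  z(0, 9) = 72
The maximum is at x = 6, y = 6.

x = 6, y = 6, z = 78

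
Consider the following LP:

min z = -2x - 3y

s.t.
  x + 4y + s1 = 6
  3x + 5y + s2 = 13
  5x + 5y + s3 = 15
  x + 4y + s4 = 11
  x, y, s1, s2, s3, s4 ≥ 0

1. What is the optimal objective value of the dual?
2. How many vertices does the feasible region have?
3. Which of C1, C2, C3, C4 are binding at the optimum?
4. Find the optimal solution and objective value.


1. -7
2. 4
3. C1, C3
4. x = 2, y = 1, z = -7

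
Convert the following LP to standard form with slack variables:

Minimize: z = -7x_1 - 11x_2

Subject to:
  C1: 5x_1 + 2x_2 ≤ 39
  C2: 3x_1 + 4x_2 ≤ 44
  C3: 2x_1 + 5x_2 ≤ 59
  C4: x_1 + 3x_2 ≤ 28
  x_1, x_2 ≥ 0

min z = -7x_1 - 11x_2

s.t.
  5x_1 + 2x_2 + s1 = 39
  3x_1 + 4x_2 + s2 = 44
  2x_1 + 5x_2 + s3 = 59
  x_1 + 3x_2 + s4 = 28
  x_1, x_2, s1, s2, s3, s4 ≥ 0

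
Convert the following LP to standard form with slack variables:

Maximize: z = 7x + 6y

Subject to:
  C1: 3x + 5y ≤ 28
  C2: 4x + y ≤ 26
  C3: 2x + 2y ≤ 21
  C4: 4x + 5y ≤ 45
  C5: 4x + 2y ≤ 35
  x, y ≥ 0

max z = 7x + 6y

s.t.
  3x + 5y + s1 = 28
  4x + y + s2 = 26
  2x + 2y + s3 = 21
  4x + 5y + s4 = 45
  4x + 2y + s5 = 35
  x, y, s1, s2, s3, s4, s5 ≥ 0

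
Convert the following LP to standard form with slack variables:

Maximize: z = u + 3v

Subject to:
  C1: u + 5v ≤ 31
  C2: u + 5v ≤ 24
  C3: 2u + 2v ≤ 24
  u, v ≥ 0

max z = u + 3v

s.t.
  u + 5v + s1 = 31
  u + 5v + s2 = 24
  2u + 2v + s3 = 24
  u, v, s1, s2, s3 ≥ 0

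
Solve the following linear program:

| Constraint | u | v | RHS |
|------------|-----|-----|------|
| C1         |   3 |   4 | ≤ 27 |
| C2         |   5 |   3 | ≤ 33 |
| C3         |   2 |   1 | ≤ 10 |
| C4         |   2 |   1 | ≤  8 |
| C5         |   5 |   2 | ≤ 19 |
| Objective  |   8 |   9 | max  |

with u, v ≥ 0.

Evaluate the objective at each vertex of the feasible region:
  z(0, 0) = 0
  z(3.8, 0) = 30.4
  z(3, 2) = 42
  z(1, 6) = 62  ←
  z(0, 6.75) = 60.75
The maximum is at u = 1, v = 6.

u = 1, v = 6, z = 62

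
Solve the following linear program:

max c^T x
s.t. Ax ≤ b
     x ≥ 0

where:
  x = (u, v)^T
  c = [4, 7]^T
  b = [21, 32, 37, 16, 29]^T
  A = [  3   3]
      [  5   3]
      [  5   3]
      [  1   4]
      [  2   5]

Evaluate the objective at each vertex of the feasible region:
  z(0, 0) = 0
  z(6.4, 0) = 25.6
  z(5.5, 1.5) = 32.5
  z(4, 3) = 37  ←
  z(0, 4) = 28
The maximum is at u = 4, v = 3.

u = 4, v = 3, z = 37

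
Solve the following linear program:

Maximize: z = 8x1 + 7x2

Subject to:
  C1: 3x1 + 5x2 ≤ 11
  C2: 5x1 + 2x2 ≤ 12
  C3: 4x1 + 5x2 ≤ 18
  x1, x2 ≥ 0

Evaluate the objective at each vertex of the feasible region:
  z(0, 0) = 0
  z(2.4, 0) = 19.2
  z(2, 1) = 23  ←
  z(0, 2.2) = 15.4
The maximum is at x1 = 2, x2 = 1.

x1 = 2, x2 = 1, z = 23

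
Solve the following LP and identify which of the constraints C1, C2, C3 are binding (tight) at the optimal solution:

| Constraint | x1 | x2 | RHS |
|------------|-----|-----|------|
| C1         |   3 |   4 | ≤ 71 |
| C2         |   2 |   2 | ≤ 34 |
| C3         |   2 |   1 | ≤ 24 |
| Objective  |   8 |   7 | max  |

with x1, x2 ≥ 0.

At x1 = 7, x2 = 10, compute slack b - a·x for each constraint:
  C1: 71 − 61 = 10  (slack)
  C2: 34 − 34 = 0  (binding)
  C3: 24 − 24 = 0  (binding)

Optimal: x1 = 7, x2 = 10
Binding: C2, C3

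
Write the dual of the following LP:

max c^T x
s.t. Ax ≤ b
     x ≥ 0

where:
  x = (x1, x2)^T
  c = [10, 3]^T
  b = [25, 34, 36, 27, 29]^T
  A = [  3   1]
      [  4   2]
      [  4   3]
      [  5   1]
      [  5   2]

Primal max cᵀx s.t. Ax ≤ b, x ≥ 0  →  Dual min bᵀy s.t. Aᵀy ≥ c, y ≥ 0.

Minimize: z = 25y1 + 34y2 + 36y3 + 27y4 + 29y5

Subject to:
  3y1 + 4y2 + 4y3 + 5y4 + 5y5 ≥ 10
  y1 + 2y2 + 3y3 + y4 + 2y5 ≥ 3
  y1, y2, y3, y4, y5 ≥ 0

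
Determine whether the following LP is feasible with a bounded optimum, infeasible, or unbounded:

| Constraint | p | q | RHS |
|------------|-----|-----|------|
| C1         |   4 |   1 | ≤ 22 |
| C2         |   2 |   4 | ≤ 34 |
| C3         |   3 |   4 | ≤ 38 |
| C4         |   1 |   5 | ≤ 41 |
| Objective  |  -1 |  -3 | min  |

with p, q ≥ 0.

Feasible with a bounded optimal solution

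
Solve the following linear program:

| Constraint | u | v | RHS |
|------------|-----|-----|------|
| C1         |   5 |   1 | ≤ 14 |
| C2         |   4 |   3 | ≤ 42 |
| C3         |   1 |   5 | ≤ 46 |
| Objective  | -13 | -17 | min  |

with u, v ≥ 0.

Evaluate the objective at each vertex of the feasible region:
  z(0, 0) = 0
  z(2.8, 0) = -36.4
  z(1, 9) = -166  ←
  z(0, 9.2) = -156.4
The minimum is at u = 1, v = 9.

u = 1, v = 9, z = -166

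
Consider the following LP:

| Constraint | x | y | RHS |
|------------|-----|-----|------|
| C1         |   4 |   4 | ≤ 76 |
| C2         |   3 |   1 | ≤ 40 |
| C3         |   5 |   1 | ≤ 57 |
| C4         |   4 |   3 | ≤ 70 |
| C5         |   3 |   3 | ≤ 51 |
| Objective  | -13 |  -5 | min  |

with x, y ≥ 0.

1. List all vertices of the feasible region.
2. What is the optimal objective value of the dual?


1. (0, 0), (11.4, 0), (10, 7), (0, 17)
2. -165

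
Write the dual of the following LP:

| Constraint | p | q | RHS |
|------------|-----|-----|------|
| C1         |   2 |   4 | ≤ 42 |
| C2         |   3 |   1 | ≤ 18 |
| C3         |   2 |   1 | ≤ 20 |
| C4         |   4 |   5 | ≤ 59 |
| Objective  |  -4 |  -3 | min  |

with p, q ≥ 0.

Primal min cᵀx s.t. Ax ≤ b, x ≥ 0  →  Dual max −bᵀy s.t. Aᵀy ≥ −c, y ≥ 0.

Maximize: z = -42y1 - 18y2 - 20y3 - 59y4

Subject to:
  2y1 + 3y2 + 2y3 + 4y4 ≥ 4
  4y1 + y2 + y3 + 5y4 ≥ 3
  y1, y2, y3, y4 ≥ 0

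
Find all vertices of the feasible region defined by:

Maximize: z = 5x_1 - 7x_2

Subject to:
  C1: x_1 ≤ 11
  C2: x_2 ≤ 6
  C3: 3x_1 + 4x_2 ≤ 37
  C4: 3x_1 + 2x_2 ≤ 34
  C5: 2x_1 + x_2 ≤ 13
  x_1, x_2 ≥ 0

(0, 0), (6.5, 0), (3.5, 6), (0, 6)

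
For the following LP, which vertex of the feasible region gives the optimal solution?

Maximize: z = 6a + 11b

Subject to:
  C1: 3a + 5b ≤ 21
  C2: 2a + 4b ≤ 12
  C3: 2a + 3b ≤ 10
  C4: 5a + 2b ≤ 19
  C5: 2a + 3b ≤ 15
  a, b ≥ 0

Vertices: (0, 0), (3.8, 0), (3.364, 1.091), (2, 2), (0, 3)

Evaluate the objective at each vertex of the feasible region:
  z(0, 0) = 0
  z(3.8, 0) = 22.8
  z(3.364, 1.091) = 32.18
  z(2, 2) = 34  ←
  z(0, 3) = 33
The maximum is at a = 2, b = 2.

(2, 2)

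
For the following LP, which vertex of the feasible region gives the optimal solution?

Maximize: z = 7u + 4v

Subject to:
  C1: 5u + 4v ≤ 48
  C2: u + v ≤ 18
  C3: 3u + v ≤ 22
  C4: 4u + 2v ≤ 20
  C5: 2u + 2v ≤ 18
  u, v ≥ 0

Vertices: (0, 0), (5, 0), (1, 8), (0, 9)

Evaluate the objective at each vertex of the feasible region:
  z(0, 0) = 0
  z(5, 0) = 35
  z(1, 8) = 39  ←
  z(0, 9) = 36
The maximum is at u = 1, v = 8.

(1, 8)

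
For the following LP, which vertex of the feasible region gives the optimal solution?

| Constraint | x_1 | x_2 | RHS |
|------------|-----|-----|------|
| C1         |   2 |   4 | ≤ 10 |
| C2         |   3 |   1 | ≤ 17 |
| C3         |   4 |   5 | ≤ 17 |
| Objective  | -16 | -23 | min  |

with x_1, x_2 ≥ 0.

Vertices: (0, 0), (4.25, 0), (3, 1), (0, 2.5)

Evaluate the objective at each vertex of the feasible region:
  z(0, 0) = 0
  z(4.25, 0) = -68
  z(3, 1) = -71  ←
  z(0, 2.5) = -57.5
The minimum is at x_1 = 3, x_2 = 1.

(3, 1)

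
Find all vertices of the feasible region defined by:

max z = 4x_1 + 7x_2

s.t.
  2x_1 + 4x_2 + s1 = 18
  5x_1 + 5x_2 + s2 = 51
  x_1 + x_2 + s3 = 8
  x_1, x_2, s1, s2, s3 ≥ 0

(0, 0), (8, 0), (7, 1), (0, 4.5)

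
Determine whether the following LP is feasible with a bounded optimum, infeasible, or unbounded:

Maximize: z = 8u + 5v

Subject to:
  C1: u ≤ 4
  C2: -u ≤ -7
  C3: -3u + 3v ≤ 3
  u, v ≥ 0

Infeasible (no feasible solution exists)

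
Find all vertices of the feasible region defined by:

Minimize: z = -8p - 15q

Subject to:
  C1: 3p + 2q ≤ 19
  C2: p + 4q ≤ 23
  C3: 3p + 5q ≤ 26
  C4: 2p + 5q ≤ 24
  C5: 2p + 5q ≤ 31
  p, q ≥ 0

(0, 0), (6.333, 0), (4.778, 2.333), (2, 4), (0, 4.8)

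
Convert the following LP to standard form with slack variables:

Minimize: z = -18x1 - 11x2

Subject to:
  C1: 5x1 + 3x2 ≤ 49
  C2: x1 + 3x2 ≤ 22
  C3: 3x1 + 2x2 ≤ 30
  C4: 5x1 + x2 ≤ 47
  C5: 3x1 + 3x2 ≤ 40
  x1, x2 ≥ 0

min z = -18x1 - 11x2

s.t.
  5x1 + 3x2 + s1 = 49
  x1 + 3x2 + s2 = 22
  3x1 + 2x2 + s3 = 30
  5x1 + x2 + s4 = 47
  3x1 + 3x2 + s5 = 40
  x1, x2, s1, s2, s3, s4, s5 ≥ 0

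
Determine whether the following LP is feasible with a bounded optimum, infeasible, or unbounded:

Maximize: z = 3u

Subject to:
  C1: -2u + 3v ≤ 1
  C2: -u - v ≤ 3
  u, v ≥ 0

Unbounded (objective can increase without bound)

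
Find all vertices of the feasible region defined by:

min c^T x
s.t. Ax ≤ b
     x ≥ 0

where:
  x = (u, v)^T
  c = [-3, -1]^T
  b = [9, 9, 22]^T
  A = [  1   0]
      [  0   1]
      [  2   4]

(0, 0), (9, 0), (9, 1), (0, 5.5)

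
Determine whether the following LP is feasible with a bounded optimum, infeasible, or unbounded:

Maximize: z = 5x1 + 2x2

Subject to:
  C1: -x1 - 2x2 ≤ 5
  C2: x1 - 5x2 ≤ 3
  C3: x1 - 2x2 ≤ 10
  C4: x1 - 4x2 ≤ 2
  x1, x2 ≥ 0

Unbounded (objective can increase without bound)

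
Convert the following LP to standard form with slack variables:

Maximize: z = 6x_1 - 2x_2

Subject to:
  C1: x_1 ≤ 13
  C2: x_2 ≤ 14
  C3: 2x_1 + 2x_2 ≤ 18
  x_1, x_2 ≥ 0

max z = 6x_1 - 2x_2

s.t.
  x_1 + s1 = 13
  x_2 + s2 = 14
  2x_1 + 2x_2 + s3 = 18
  x_1, x_2, s1, s2, s3 ≥ 0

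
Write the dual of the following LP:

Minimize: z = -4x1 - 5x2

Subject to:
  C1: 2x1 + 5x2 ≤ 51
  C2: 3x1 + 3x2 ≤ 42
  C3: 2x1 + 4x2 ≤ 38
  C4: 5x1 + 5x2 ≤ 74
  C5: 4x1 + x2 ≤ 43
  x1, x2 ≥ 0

Primal min cᵀx s.t. Ax ≤ b, x ≥ 0  →  Dual max −bᵀy s.t. Aᵀy ≥ −c, y ≥ 0.

Maximize: z = -51y1 - 42y2 - 38y3 - 74y4 - 43y5

Subject to:
  2y1 + 3y2 + 2y3 + 5y4 + 4y5 ≥ 4
  5y1 + 3y2 + 4y3 + 5y4 + y5 ≥ 5
  y1, y2, y3, y4, y5 ≥ 0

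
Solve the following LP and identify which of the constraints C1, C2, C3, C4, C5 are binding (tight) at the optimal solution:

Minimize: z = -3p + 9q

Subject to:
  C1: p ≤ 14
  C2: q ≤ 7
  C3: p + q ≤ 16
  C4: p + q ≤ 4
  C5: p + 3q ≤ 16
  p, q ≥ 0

At p = 4, q = 0, compute slack b - a·x for each constraint:
  C1: 14 − 4 = 10  (slack)
  C2: 7 − 0 = 7  (slack)
  C3: 16 − 4 = 12  (slack)
  C4: 4 − 4 = 0  (binding)
  C5: 16 − 4 = 12  (slack)

Optimal: p = 4, q = 0
Binding: C4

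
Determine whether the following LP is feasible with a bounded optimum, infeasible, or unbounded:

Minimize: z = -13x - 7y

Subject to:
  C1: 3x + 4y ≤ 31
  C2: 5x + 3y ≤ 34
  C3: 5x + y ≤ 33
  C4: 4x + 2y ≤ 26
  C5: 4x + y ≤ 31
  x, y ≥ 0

Feasible with a bounded optimal solution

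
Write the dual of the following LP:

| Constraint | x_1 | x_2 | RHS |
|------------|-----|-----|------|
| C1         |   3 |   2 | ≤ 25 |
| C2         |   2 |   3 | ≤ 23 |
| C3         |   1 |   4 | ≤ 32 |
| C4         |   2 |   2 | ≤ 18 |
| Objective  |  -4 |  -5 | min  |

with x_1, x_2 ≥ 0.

Primal min cᵀx s.t. Ax ≤ b, x ≥ 0  →  Dual max −bᵀy s.t. Aᵀy ≥ −c, y ≥ 0.

Maximize: z = -25y1 - 23y2 - 32y3 - 18y4

Subject to:
  3y1 + 2y2 + y3 + 2y4 ≥ 4
  2y1 + 3y2 + 4y3 + 2y4 ≥ 5
  y1, y2, y3, y4 ≥ 0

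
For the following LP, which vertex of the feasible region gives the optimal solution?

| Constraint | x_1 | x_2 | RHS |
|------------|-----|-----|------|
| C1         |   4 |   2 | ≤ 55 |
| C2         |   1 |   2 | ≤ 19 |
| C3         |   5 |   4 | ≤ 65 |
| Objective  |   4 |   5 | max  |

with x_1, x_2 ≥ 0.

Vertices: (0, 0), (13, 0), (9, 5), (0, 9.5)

Evaluate the objective at each vertex of the feasible region:
  z(0, 0) = 0
  z(13, 0) = 52
  z(9, 5) = 61  ←
  z(0, 9.5) = 47.5
The maximum is at x_1 = 9, x_2 = 5.

(9, 5)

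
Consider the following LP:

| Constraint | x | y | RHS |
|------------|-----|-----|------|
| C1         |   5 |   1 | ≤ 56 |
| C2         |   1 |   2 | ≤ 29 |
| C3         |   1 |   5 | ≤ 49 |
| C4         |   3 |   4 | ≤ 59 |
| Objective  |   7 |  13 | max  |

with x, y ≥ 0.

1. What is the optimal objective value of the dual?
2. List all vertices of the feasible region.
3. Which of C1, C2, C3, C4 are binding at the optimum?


1. 167
2. (0, 0), (11.2, 0), (9.706, 7.471), (9, 8), (0, 9.8)
3. C3, C4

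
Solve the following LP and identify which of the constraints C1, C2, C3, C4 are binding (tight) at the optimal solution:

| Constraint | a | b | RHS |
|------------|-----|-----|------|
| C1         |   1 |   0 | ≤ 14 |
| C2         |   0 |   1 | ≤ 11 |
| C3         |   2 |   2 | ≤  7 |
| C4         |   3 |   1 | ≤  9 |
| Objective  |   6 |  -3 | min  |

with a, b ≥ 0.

At a = 0, b = 3.5, compute slack b - a·x for each constraint:
  C1: 14 − 0 = 14  (slack)
  C2: 11 − 3.5 = 7.5  (slack)
  C3: 7 − 7 = 0  (binding)
  C4: 9 − 3.5 = 5.5  (slack)

Optimal: a = 0, b = 3.5
Binding: C3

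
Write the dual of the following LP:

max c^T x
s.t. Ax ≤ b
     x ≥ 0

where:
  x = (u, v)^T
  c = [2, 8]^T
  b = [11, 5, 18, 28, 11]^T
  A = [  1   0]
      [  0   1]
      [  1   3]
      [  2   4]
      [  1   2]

Primal max cᵀx s.t. Ax ≤ b, x ≥ 0  →  Dual min bᵀy s.t. Aᵀy ≥ c, y ≥ 0.

Minimize: z = 11y1 + 5y2 + 18y3 + 28y4 + 11y5

Subject to:
  y1 + y3 + 2y4 + y5 ≥ 2
  y2 + 3y3 + 4y4 + 2y5 ≥ 8
  y1, y2, y3, y4, y5 ≥ 0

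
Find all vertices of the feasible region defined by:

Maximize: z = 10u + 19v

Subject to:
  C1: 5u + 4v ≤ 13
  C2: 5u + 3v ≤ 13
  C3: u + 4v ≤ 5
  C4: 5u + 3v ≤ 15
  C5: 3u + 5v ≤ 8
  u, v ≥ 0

(0, 0), (2.6, 0), (2.538, 0.07692), (1, 1), (0, 1.25)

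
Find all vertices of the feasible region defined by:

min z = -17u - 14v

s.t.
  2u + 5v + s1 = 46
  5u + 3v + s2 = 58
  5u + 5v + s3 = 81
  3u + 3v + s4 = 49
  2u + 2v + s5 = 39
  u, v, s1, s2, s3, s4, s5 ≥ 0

(0, 0), (11.6, 0), (8, 6), (0, 9.2)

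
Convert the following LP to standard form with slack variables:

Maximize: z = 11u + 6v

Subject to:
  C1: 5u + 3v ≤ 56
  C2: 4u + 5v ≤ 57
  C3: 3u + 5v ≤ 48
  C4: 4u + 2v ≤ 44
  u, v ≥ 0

max z = 11u + 6v

s.t.
  5u + 3v + s1 = 56
  4u + 5v + s2 = 57
  3u + 5v + s3 = 48
  4u + 2v + s4 = 44
  u, v, s1, s2, s3, s4 ≥ 0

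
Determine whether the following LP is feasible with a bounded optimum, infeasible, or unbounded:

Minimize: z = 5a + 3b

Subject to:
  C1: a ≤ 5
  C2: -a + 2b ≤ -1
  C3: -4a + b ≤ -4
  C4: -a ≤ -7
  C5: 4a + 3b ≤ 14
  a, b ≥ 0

Infeasible (no feasible solution exists)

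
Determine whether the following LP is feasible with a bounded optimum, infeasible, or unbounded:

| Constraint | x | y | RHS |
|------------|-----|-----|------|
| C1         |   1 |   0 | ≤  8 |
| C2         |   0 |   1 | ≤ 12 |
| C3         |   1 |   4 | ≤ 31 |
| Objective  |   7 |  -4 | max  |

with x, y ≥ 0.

Feasible with a bounded optimal solution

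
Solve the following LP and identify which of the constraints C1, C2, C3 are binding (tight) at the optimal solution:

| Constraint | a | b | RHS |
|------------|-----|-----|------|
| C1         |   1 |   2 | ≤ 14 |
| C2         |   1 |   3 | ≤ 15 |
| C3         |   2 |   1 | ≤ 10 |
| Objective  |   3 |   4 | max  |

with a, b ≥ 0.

At a = 3, b = 4, compute slack b - a·x for each constraint:
  C1: 14 − 11 = 3  (slack)
  C2: 15 − 15 = 0  (binding)
  C3: 10 − 10 = 0  (binding)

Optimal: a = 3, b = 4
Binding: C2, C3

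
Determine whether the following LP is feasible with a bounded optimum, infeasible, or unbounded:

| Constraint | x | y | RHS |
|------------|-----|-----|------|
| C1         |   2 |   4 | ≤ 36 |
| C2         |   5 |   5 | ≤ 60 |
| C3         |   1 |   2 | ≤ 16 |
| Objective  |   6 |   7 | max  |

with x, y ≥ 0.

Feasible with a bounded optimal solution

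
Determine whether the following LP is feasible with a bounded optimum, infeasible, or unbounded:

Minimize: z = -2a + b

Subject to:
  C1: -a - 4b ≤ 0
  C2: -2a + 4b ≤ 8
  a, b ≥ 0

Unbounded (objective can decrease without bound)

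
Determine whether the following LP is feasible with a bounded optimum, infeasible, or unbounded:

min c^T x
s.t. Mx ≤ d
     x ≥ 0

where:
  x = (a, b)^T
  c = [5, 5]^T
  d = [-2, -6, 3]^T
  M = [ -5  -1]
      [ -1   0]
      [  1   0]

Infeasible (no feasible solution exists)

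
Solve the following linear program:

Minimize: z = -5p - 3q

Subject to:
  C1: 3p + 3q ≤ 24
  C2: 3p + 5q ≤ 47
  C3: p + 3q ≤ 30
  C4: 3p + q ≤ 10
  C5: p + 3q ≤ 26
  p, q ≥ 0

Evaluate the objective at each vertex of the feasible region:
  z(0, 0) = 0
  z(3.333, 0) = -16.67
  z(1, 7) = -26  ←
  z(0, 8) = -24
The minimum is at p = 1, q = 7.

p = 1, q = 7, z = -26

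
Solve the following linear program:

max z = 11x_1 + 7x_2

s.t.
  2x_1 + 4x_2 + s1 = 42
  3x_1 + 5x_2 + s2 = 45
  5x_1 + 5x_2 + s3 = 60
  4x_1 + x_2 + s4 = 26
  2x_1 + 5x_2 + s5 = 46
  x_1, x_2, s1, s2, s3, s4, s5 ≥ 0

Evaluate the objective at each vertex of the feasible region:
  z(0, 0) = 0
  z(6.5, 0) = 71.5
  z(5, 6) = 97  ←
  z(0, 9) = 63
The maximum is at x_1 = 5, x_2 = 6.

x_1 = 5, x_2 = 6, z = 97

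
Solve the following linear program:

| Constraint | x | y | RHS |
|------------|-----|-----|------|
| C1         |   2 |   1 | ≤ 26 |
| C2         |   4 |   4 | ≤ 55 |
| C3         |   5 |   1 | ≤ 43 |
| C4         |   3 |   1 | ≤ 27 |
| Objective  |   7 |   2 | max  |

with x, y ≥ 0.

Evaluate the objective at each vertex of the feasible region:
  z(0, 0) = 0
  z(8.6, 0) = 60.2
  z(8, 3) = 62  ←
  z(6.625, 7.125) = 60.62
  z(0, 13.75) = 27.5
The maximum is at x = 8, y = 3.

x = 8, y = 3, z = 62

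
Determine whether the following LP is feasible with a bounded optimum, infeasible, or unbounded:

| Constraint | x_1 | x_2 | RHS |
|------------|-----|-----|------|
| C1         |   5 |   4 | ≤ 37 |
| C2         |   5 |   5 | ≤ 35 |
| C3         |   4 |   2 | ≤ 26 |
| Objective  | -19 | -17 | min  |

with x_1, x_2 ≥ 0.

Feasible with a bounded optimal solution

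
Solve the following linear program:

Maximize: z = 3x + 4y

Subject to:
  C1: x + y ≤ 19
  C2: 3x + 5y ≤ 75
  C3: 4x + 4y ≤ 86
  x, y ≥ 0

Evaluate the objective at each vertex of the feasible region:
  z(0, 0) = 0
  z(19, 0) = 57
  z(10, 9) = 66  ←
  z(0, 15) = 60
The maximum is at x = 10, y = 9.

x = 10, y = 9, z = 66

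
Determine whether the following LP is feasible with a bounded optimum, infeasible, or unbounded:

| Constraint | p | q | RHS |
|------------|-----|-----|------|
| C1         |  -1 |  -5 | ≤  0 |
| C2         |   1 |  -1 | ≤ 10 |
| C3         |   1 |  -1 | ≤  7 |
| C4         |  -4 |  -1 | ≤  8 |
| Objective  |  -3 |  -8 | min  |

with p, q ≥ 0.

Unbounded (objective can decrease without bound)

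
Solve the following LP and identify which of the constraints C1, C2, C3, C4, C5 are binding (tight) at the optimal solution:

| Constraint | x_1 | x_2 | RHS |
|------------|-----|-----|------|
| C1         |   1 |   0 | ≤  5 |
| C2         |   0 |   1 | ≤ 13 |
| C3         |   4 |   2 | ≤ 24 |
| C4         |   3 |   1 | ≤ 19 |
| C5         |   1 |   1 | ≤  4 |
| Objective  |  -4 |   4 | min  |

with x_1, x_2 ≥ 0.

At x_1 = 4, x_2 = 0, compute slack b - a·x for each constraint:
  C1: 5 − 4 = 1  (slack)
  C2: 13 − 0 = 13  (slack)
  C3: 24 − 16 = 8  (slack)
  C4: 19 − 12 = 7  (slack)
  C5: 4 − 4 = 0  (binding)

Optimal: x_1 = 4, x_2 = 0
Binding: C5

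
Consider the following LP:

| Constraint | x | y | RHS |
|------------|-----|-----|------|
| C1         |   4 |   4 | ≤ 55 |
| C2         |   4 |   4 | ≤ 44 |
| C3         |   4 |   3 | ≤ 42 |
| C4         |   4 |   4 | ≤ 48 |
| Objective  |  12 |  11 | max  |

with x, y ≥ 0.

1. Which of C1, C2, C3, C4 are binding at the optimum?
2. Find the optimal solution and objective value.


1. C2, C3
2. x = 9, y = 2, z = 130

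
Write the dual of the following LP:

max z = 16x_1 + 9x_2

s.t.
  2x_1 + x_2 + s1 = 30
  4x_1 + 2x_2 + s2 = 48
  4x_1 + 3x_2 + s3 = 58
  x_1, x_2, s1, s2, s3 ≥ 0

Primal max cᵀx s.t. Ax ≤ b, x ≥ 0  →  Dual min bᵀy s.t. Aᵀy ≥ c, y ≥ 0.

Minimize: z = 30y1 + 48y2 + 58y3

Subject to:
  2y1 + 4y2 + 4y3 ≥ 16
  y1 + 2y2 + 3y3 ≥ 9
  y1, y2, y3 ≥ 0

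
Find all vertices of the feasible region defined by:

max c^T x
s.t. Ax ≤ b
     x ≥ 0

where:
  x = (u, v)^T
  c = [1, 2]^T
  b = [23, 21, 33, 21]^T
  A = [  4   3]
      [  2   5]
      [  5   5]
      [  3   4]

(0, 0), (5.75, 0), (4.143, 2.143), (3, 3), (0, 4.2)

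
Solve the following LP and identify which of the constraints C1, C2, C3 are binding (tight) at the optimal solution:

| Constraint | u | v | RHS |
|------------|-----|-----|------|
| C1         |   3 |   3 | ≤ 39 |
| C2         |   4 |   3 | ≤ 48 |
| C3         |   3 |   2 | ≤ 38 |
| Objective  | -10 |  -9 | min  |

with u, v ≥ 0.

At u = 9, v = 4, compute slack b - a·x for each constraint:
  C1: 39 − 39 = 0  (binding)
  C2: 48 − 48 = 0  (binding)
  C3: 38 − 35 = 3  (slack)

Optimal: u = 9, v = 4
Binding: C1, C2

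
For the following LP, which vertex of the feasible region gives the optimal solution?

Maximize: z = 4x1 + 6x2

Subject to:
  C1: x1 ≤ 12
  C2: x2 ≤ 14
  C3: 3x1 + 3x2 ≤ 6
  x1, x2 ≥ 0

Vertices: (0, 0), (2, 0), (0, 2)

Evaluate the objective at each vertex of the feasible region:
  z(0, 0) = 0
  z(2, 0) = 8
  z(0, 2) = 12  ←
The maximum is at x1 = 0, x2 = 2.

(0, 2)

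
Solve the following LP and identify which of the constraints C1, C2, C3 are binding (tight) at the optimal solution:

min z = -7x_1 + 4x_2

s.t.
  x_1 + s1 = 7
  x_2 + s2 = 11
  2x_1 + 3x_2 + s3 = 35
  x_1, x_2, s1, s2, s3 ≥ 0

At x_1 = 7, x_2 = 0, compute slack b - a·x for each constraint:
  C1: 7 − 7 = 0  (binding)
  C2: 11 − 0 = 11  (slack)
  C3: 35 − 14 = 21  (slack)

Optimal: x_1 = 7, x_2 = 0
Binding: C1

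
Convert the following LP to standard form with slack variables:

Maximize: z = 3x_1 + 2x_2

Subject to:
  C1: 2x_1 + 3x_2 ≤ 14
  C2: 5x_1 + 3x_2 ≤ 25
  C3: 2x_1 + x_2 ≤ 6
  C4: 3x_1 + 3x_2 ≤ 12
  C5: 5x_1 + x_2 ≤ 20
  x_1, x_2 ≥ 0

max z = 3x_1 + 2x_2

s.t.
  2x_1 + 3x_2 + s1 = 14
  5x_1 + 3x_2 + s2 = 25
  2x_1 + x_2 + s3 = 6
  3x_1 + 3x_2 + s4 = 12
  5x_1 + x_2 + s5 = 20
  x_1, x_2, s1, s2, s3, s4, s5 ≥ 0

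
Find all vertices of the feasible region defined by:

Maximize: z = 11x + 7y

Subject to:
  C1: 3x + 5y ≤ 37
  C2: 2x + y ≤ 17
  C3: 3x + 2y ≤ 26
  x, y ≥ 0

(0, 0), (8.5, 0), (8, 1), (6.222, 3.667), (0, 7.4)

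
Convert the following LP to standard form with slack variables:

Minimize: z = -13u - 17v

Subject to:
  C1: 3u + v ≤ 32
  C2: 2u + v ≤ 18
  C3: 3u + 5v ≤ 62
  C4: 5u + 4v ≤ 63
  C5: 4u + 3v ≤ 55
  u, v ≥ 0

min z = -13u - 17v

s.t.
  3u + v + s1 = 32
  2u + v + s2 = 18
  3u + 5v + s3 = 62
  5u + 4v + s4 = 63
  4u + 3v + s5 = 55
  u, v, s1, s2, s3, s4, s5 ≥ 0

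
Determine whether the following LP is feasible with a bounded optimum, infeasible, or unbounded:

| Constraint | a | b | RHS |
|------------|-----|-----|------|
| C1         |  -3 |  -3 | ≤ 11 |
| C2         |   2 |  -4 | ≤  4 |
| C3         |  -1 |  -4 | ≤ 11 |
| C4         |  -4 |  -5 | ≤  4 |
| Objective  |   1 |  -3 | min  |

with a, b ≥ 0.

Unbounded (objective can decrease without bound)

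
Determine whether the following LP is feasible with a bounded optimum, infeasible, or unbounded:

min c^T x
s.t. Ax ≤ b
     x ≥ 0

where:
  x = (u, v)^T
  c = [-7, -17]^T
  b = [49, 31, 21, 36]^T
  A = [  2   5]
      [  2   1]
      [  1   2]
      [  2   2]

Feasible with a bounded optimal solution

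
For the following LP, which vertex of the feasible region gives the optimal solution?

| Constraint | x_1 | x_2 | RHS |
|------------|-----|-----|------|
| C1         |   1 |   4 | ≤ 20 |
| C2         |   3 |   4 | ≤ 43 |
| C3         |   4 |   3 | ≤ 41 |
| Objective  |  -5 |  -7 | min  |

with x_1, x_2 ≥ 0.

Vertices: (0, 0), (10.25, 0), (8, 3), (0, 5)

Evaluate the objective at each vertex of the feasible region:
  z(0, 0) = 0
  z(10.25, 0) = -51.25
  z(8, 3) = -61  ←
  z(0, 5) = -35
The minimum is at x_1 = 8, x_2 = 3.

(8, 3)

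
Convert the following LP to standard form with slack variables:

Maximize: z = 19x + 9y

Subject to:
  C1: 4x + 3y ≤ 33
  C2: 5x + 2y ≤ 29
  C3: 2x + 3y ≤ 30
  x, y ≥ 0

max z = 19x + 9y

s.t.
  4x + 3y + s1 = 33
  5x + 2y + s2 = 29
  2x + 3y + s3 = 30
  x, y, s1, s2, s3 ≥ 0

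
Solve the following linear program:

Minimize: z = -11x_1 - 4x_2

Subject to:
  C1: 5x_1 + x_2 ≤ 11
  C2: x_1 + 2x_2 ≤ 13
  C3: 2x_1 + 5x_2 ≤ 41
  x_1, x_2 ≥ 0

Evaluate the objective at each vertex of the feasible region:
  z(0, 0) = 0
  z(2.2, 0) = -24.2
  z(1, 6) = -35  ←
  z(0, 6.5) = -26
The minimum is at x_1 = 1, x_2 = 6.

x_1 = 1, x_2 = 6, z = -35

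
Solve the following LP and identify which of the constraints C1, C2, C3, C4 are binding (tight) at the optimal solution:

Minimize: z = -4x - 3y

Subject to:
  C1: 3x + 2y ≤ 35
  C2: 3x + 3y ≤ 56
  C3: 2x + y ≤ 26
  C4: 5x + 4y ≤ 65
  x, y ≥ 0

At x = 5, y = 10, compute slack b - a·x for each constraint:
  C1: 35 − 35 = 0  (binding)
  C2: 56 − 45 = 11  (slack)
  C3: 26 − 20 = 6  (slack)
  C4: 65 − 65 = 0  (binding)

Optimal: x = 5, y = 10
Binding: C1, C4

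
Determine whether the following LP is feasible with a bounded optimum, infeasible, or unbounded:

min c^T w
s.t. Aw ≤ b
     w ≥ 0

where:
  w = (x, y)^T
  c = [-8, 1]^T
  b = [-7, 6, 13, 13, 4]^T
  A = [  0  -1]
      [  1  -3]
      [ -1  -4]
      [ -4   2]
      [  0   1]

Infeasible (no feasible solution exists)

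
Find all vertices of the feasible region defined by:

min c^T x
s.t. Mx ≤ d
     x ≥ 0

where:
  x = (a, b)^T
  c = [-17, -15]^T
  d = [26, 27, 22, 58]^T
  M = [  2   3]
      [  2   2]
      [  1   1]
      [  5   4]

(0, 0), (11.6, 0), (10, 2), (0, 8.667)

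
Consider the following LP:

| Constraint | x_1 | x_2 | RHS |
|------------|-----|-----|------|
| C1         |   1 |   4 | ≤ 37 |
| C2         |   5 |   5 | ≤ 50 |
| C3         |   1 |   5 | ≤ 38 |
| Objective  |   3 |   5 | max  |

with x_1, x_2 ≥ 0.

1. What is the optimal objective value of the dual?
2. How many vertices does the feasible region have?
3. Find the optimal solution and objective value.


1. 44
2. 4
3. x_1 = 3, x_2 = 7, z = 44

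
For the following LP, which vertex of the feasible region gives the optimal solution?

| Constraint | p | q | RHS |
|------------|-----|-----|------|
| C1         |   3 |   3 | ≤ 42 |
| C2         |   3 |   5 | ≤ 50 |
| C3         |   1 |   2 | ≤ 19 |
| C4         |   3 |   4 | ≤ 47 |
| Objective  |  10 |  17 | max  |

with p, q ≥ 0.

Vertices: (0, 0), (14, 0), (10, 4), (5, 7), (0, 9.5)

Evaluate the objective at each vertex of the feasible region:
  z(0, 0) = 0
  z(14, 0) = 140
  z(10, 4) = 168
  z(5, 7) = 169  ←
  z(0, 9.5) = 161.5
The maximum is at p = 5, q = 7.

(5, 7)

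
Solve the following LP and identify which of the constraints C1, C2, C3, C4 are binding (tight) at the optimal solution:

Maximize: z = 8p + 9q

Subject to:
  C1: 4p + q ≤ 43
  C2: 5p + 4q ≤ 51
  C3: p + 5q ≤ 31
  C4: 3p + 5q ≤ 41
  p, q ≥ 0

At p = 7, q = 4, compute slack b - a·x for each constraint:
  C1: 43 − 32 = 11  (slack)
  C2: 51 − 51 = 0  (binding)
  C3: 31 − 27 = 4  (slack)
  C4: 41 − 41 = 0  (binding)

Optimal: p = 7, q = 4
Binding: C2, C4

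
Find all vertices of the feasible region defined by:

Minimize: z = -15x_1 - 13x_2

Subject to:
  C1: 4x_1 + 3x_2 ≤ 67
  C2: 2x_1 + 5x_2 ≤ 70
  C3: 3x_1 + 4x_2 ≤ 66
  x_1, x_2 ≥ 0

(0, 0), (16.75, 0), (10, 9), (7.143, 11.14), (0, 14)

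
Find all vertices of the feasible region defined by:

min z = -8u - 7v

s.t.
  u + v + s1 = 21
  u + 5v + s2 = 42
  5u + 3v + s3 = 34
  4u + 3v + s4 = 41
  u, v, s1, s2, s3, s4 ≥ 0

(0, 0), (6.8, 0), (2, 8), (0, 8.4)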